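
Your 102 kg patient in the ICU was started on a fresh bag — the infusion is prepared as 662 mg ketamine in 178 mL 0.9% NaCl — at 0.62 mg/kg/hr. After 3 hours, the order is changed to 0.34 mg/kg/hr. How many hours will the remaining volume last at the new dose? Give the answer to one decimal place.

13.6 hours

Initial rate:
Dose = 0.62 mg/kg/hr × 102 kg = 63.24 mg/hr
Concentration = 662 mg ÷ 178 mL = 3.719101 mg/mL
Rate = 63.24 mg/hr ÷ 3.719101 mg/mL = 17.00411 mL/hr
Volume infused so far = 17.00411 mL/hr × 3 hr = 51.01233 mL
Volume remaining = 178 − 51.01233 = 126.9877 mL
New rate:
Dose = 0.34 mg/kg/hr × 102 kg = 34.68 mg/hr
Rate = 34.68 mg/hr ÷ 3.719101 mg/mL = 9.324834 mL/hr
Time remaining = 126.9877 mL ÷ 9.324834 mL/hr = 13.61822 hr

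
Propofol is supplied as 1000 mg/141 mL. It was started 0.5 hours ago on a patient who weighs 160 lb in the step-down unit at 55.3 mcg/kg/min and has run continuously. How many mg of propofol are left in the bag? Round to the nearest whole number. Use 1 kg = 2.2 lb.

879 mg

Weight = 160 lb ÷ 2.2 lb/kg = 72.72727 kg
Dose = 55.3 mcg/kg/min × 72.72727 kg = 4021.818 mcg/min
4021.818 mcg/min × 60 min/hr = 241309.1 mcg/hr
Concentration = 1000 mg ÷ 141 mL = 7.092199 mg/mL = 7092.199 mcg/mL
Rate = 241309.1 mcg/hr ÷ 7092.199 mcg/mL = 34.02458 mL/hr
Volume infused = 34.02458 mL/hr × 0.5 hr = 17.01229 mL
Volume remaining = 141 − 17.01229 = 123.9877 mL
Drug remaining = 123.9877 mL × 7092.199 mcg/mL = 879345.5 mcg = 879.3455 mg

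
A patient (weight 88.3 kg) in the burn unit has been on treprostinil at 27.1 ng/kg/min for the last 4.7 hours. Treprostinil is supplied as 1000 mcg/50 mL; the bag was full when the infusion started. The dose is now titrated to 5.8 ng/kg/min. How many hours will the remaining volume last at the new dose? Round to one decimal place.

Initial rate:
Dose = 27.1 ng/kg/min × 88.3 kg = 2392.93 ng/min
2392.93 ng/min × 60 min/hr = 143575.8 ng/hr
Concentration = 1000 mcg ÷ 50 mL = 20 mcg/mL = 20000 ng/mL
Rate = 143575.8 ng/hr ÷ 20000 ng/mL = 7.17879 mL/hr
Volume infused so far = 7.17879 mL/hr × 4.7 hr = 33.74031 mL
Volume remaining = 50 − 33.74031 = 16.25969 mL
New rate:
Dose = 5.8 ng/kg/min × 88.3 kg = 512.14 ng/min
512.14 ng/min × 60 min/hr = 30728.4 ng/hr
Rate = 30728.4 ng/hr ÷ 20000 ng/mL = 1.53642 mL/hr
Time remaining = 16.25969 mL ÷ 1.53642 mL/hr = 10.58284 hr

10.6 hours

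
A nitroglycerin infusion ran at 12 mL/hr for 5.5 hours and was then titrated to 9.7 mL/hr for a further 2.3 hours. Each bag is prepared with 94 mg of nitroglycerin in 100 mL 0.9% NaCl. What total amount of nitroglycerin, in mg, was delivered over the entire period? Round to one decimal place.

83.0 mg

Concentration = 94 mg ÷ 100 mL = 0.94 mg/mL
Stage 1: 12 mL/hr × 5.5 hr = 66 mL → 66 mL × 0.94 mg/mL = 62.04 mg
Stage 2: 9.7 mL/hr × 2.3 hr = 22.31 mL → 22.31 mL × 0.94 mg/mL = 20.9714 mg
Total = 62.04 + 20.9714 = 83.0114 mg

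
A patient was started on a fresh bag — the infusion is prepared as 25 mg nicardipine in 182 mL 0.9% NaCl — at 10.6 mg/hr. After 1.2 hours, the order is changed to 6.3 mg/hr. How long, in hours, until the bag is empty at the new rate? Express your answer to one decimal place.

Initial rate:
Concentration = 25 mg ÷ 182 mL = 0.1373626 mg/mL
Rate = 10.6 mg/hr ÷ 0.1373626 mg/mL = 77.168 mL/hr
Volume infused so far = 77.168 mL/hr × 1.2 hr = 92.6016 mL
Volume remaining = 182 − 92.6016 = 89.3984 mL
New rate:
Rate = 6.3 mg/hr ÷ 0.1373626 mg/mL = 45.864 mL/hr
Time remaining = 89.3984 mL ÷ 45.864 mL/hr = 1.949206 hr

1.9 hours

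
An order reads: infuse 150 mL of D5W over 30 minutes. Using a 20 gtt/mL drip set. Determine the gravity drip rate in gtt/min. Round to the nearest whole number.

100 gtt/min

150 mL ÷ (30 min) = 5 mL/min
5 mL/min × 20 gtt/mL = 100 gtt/min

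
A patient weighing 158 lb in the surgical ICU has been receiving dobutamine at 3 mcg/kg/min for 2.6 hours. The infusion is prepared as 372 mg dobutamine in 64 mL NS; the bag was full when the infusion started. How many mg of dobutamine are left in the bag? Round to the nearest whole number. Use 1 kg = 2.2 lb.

Weight = 158 lb ÷ 2.2 lb/kg = 71.81818 kg
Dose = 3 mcg/kg/min × 71.81818 kg = 215.4545 mcg/min
215.4545 mcg/min × 60 min/hr = 12927.27 mcg/hr
Concentration = 372 mg ÷ 64 mL = 5.8125 mg/mL = 5812.5 mcg/mL
Rate = 12927.27 mcg/hr ÷ 5812.5 mcg/mL = 2.224047 mL/hr
Volume infused = 2.224047 mL/hr × 2.6 hr = 5.782522 mL
Volume remaining = 64 − 5.782522 = 58.21748 mL
Drug remaining = 58.21748 mL × 5812.5 mcg/mL = 338389.1 mcg = 338.3891 mg

338 mg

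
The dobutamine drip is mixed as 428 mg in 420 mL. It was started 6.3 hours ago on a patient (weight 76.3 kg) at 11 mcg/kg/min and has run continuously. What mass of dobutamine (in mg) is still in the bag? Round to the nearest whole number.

111 mg

Dose = 11 mcg/kg/min × 76.3 kg = 839.3 mcg/min
839.3 mcg/min × 60 min/hr = 50358 mcg/hr
Concentration = 428 mg ÷ 420 mL = 1.019048 mg/mL = 1019.048 mcg/mL
Rate = 50358 mcg/hr ÷ 1019.048 mcg/mL = 49.41673 mL/hr
Volume infused = 49.41673 mL/hr × 6.3 hr = 311.3254 mL
Volume remaining = 420 − 311.3254 = 108.6746 mL
Drug remaining = 108.6746 mL × 1019.048 mcg/mL = 110744.6 mcg = 110.7446 mg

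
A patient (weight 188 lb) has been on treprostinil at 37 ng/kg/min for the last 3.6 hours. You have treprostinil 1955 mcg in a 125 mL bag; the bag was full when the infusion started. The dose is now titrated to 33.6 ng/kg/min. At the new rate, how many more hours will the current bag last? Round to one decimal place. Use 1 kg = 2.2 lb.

7.4 hours

Initial rate:
Weight = 188 lb ÷ 2.2 lb/kg = 85.45455 kg
Dose = 37 ng/kg/min × 85.45455 kg = 3161.818 ng/min
3161.818 ng/min × 60 min/hr = 189709.1 ng/hr
Concentration = 1955 mcg ÷ 125 mL = 15.64 mcg/mL = 15640 ng/mL
Rate = 189709.1 ng/hr ÷ 15640 ng/mL = 12.12974 mL/hr
Volume infused so far = 12.12974 mL/hr × 3.6 hr = 43.66705 mL
Volume remaining = 125 − 43.66705 = 81.33295 mL
New rate:
Dose = 33.6 ng/kg/min × 85.45455 kg = 2871.273 ng/min
2871.273 ng/min × 60 min/hr = 172276.4 ng/hr
Rate = 172276.4 ng/hr ÷ 15640 ng/mL = 11.01511 mL/hr
Time remaining = 81.33295 mL ÷ 11.01511 mL/hr = 7.38376 hr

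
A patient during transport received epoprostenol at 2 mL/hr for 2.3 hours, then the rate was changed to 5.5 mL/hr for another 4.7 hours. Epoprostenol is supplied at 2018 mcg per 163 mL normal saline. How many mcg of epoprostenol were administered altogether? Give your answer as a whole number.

377 mcg

Concentration = 2018 mcg ÷ 163 mL = 12.38037 mcg/mL
Stage 1: 2 mL/hr × 2.3 hr = 4.6 mL → 4.6 mL × 12.38037 mcg/mL = 56.94969 mcg
Stage 2: 5.5 mL/hr × 4.7 hr = 25.85 mL → 25.85 mL × 12.38037 mcg/mL = 320.0325 mcg
Total = 56.94969 + 320.0325 = 376.9822 mcg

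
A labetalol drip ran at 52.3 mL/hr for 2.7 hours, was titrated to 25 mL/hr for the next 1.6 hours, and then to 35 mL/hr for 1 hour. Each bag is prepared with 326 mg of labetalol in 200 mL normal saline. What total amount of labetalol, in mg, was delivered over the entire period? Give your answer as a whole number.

352 mg

Concentration = 326 mg ÷ 200 mL = 1.63 mg/mL
Stage 1: 52.3 mL/hr × 2.7 hr = 141.21 mL → 141.21 mL × 1.63 mg/mL = 230.1723 mg
Stage 2: 25 mL/hr × 1.6 hr = 40 mL → 40 mL × 1.63 mg/mL = 65.2 mg
Stage 3: 35 mL/hr × 1 hr = 35 mL → 35 mL × 1.63 mg/mL = 57.05 mg
Total = 230.1723 + 65.2 + 57.05 = 352.4223 mg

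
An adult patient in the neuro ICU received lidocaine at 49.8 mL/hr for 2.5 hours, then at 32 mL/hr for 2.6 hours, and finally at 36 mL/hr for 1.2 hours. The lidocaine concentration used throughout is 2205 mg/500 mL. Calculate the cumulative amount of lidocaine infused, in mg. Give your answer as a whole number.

1106 mg

Concentration = 2205 mg ÷ 500 mL = 4.41 mg/mL
Stage 1: 49.8 mL/hr × 2.5 hr = 124.5 mL → 124.5 mL × 4.41 mg/mL = 549.045 mg
Stage 2: 32 mL/hr × 2.6 hr = 83.2 mL → 83.2 mL × 4.41 mg/mL = 366.912 mg
Stage 3: 36 mL/hr × 1.2 hr = 43.2 mL → 43.2 mL × 4.41 mg/mL = 190.512 mg
Total = 549.045 + 366.912 + 190.512 = 1106.469 mg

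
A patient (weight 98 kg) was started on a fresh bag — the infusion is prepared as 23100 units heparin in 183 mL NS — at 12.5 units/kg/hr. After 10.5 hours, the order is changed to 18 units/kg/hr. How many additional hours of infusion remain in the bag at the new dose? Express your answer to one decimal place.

5.8 hours

Initial rate:
Dose = 12.5 units/kg/hr × 98 kg = 1225 units/hr
Concentration = 23100 units ÷ 183 mL = 126.2295 units/mL
Rate = 1225 units/hr ÷ 126.2295 units/mL = 9.704545 mL/hr
Volume infused so far = 9.704545 mL/hr × 10.5 hr = 101.8977 mL
Volume remaining = 183 − 101.8977 = 81.10227 mL
New rate:
Dose = 18 units/kg/hr × 98 kg = 1764 units/hr
Rate = 1764 units/hr ÷ 126.2295 units/mL = 13.97455 mL/hr
Time remaining = 81.10227 mL ÷ 13.97455 mL/hr = 5.803571 hr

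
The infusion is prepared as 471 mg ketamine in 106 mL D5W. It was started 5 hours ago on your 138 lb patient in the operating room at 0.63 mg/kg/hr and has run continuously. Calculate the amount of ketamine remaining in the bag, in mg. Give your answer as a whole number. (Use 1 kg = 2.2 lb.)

273 mg

Weight = 138 lb ÷ 2.2 lb/kg = 62.72727 kg
Dose = 0.63 mg/kg/hr × 62.72727 kg = 39.51818 mg/hr
Concentration = 471 mg ÷ 106 mL = 4.443396 mg/mL
Rate = 39.51818 mg/hr ÷ 4.443396 mg/mL = 8.893688 mL/hr
Volume infused = 8.893688 mL/hr × 5 hr = 44.46844 mL
Volume remaining = 106 − 44.46844 = 61.53156 mL
Drug remaining = 61.53156 mL × 4.443396 mg/mL = 273.4091 mg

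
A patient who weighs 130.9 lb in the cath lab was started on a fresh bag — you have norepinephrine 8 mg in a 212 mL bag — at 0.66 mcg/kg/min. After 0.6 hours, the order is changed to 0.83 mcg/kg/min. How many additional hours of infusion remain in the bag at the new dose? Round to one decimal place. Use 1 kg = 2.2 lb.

2.2 hours

Initial rate:
Weight = 130.9 lb ÷ 2.2 lb/kg = 59.5 kg
Dose = 0.66 mcg/kg/min × 59.5 kg = 39.27 mcg/min
39.27 mcg/min × 60 min/hr = 2356.2 mcg/hr
Concentration = 8 mg ÷ 212 mL = 0.03773585 mg/mL = 37.73585 mcg/mL
Rate = 2356.2 mcg/hr ÷ 37.73585 mcg/mL = 62.4393 mL/hr
Volume infused so far = 62.4393 mL/hr × 0.6 hr = 37.46358 mL
Volume remaining = 212 − 37.46358 = 174.5364 mL
New rate:
Dose = 0.83 mcg/kg/min × 59.5 kg = 49.385 mcg/min
49.385 mcg/min × 60 min/hr = 2963.1 mcg/hr
Rate = 2963.1 mcg/hr ÷ 37.73585 mcg/mL = 78.52215 mL/hr
Time remaining = 174.5364 mL ÷ 78.52215 mL/hr = 2.222767 hr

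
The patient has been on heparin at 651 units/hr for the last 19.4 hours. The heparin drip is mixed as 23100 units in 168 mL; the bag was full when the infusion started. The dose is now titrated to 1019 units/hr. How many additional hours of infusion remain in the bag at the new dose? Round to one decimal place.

10.3 hours

Initial rate:
Concentration = 23100 units ÷ 168 mL = 137.5 units/mL
Rate = 651 units/hr ÷ 137.5 units/mL = 4.734545 mL/hr
Volume infused so far = 4.734545 mL/hr × 19.4 hr = 91.85018 mL
Volume remaining = 168 − 91.85018 = 76.14982 mL
New rate:
Rate = 1019 units/hr ÷ 137.5 units/mL = 7.410909 mL/hr
Time remaining = 76.14982 mL ÷ 7.410909 mL/hr = 10.27537 hr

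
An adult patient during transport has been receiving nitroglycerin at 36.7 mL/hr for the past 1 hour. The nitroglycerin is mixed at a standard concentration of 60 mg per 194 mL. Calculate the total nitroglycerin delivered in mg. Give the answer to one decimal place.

Concentration = 60 mg ÷ 194 mL = 0.3092784 mg/mL = 309.2784 mcg/mL
Drug rate = 36.7 mL/hr × 309.2784 mcg/mL = 11350.52 mcg/hr
Total = 11350.52 mcg/hr × 1 hr = 11350.52 mcg = 11.35052 mg

11.4 mg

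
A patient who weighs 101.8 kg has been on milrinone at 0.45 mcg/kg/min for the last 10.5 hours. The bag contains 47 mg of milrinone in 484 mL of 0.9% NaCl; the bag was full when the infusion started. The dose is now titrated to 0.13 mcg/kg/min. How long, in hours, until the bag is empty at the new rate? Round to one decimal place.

22.8 hours

Initial rate:
Dose = 0.45 mcg/kg/min × 101.8 kg = 45.81 mcg/min
45.81 mcg/min × 60 min/hr = 2748.6 mcg/hr
Concentration = 47 mg ÷ 484 mL = 0.09710744 mg/mL = 97.10744 mcg/mL
Rate = 2748.6 mcg/hr ÷ 97.10744 mcg/mL = 28.30473 mL/hr
Volume infused so far = 28.30473 mL/hr × 10.5 hr = 297.1997 mL
Volume remaining = 484 − 297.1997 = 186.8003 mL
New rate:
Dose = 0.13 mcg/kg/min × 101.8 kg = 13.234 mcg/min
13.234 mcg/min × 60 min/hr = 794.04 mcg/hr
Rate = 794.04 mcg/hr ÷ 97.10744 mcg/mL = 8.176923 mL/hr
Time remaining = 186.8003 mL ÷ 8.176923 mL/hr = 22.84482 hr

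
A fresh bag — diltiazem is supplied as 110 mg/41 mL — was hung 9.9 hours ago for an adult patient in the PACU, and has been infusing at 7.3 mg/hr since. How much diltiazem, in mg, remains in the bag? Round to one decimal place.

37.7 mg

Concentration = 110 mg ÷ 41 mL = 2.682927 mg/mL
Rate = 7.3 mg/hr ÷ 2.682927 mg/mL = 2.720909 mL/hr
Volume infused = 2.720909 mL/hr × 9.9 hr = 26.937 mL
Volume remaining = 41 − 26.937 = 14.063 mL
Drug remaining = 14.063 mL × 2.682927 mg/mL = 37.73 mg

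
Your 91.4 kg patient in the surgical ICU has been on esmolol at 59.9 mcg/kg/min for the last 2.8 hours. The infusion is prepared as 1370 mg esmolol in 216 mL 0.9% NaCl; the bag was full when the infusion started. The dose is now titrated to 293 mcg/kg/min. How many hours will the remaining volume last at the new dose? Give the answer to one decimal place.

0.3 hours

Initial rate:
Dose = 59.9 mcg/kg/min × 91.4 kg = 5474.86 mcg/min
5474.86 mcg/min × 60 min/hr = 328491.6 mcg/hr
Concentration = 1370 mg ÷ 216 mL = 6.342593 mg/mL = 6342.593 mcg/mL
Rate = 328491.6 mcg/hr ÷ 6342.593 mcg/mL = 51.79138 mL/hr
Volume infused so far = 51.79138 mL/hr × 2.8 hr = 145.0159 mL
Volume remaining = 216 − 145.0159 = 70.98415 mL
New rate:
Dose = 293 mcg/kg/min × 91.4 kg = 26780.2 mcg/min
26780.2 mcg/min × 60 min/hr = 1606812 mcg/hr
Rate = 1606812 mcg/hr ÷ 6342.593 mcg/mL = 253.3368 mL/hr
Time remaining = 70.98415 mL ÷ 253.3368 mL/hr = 0.2801968 hr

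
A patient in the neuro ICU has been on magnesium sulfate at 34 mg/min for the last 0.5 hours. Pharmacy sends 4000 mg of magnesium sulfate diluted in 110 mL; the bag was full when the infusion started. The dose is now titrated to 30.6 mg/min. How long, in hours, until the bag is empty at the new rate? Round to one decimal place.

Initial rate:
34 mg/min × 60 min/hr = 2040 mg/hr
Concentration = 4000 mg ÷ 110 mL = 36.36364 mg/mL
Rate = 2040 mg/hr ÷ 36.36364 mg/mL = 56.1 mL/hr
Volume infused so far = 56.1 mL/hr × 0.5 hr = 28.05 mL
Volume remaining = 110 − 28.05 = 81.95 mL
New rate:
30.6 mg/min × 60 min/hr = 1836 mg/hr
Rate = 1836 mg/hr ÷ 36.36364 mg/mL = 50.49 mL/hr
Time remaining = 81.95 mL ÷ 50.49 mL/hr = 1.623094 hr

1.6 hours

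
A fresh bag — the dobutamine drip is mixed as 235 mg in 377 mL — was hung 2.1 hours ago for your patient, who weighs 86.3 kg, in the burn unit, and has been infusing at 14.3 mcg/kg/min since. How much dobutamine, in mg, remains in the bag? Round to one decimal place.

79.5 mg

Dose = 14.3 mcg/kg/min × 86.3 kg = 1234.09 mcg/min
1234.09 mcg/min × 60 min/hr = 74045.4 mcg/hr
Concentration = 235 mg ÷ 377 mL = 0.6233422 mg/mL = 623.3422 mcg/mL
Rate = 74045.4 mcg/hr ÷ 623.3422 mcg/mL = 118.7877 mL/hr
Volume infused = 118.7877 mL/hr × 2.1 hr = 249.4542 mL
Volume remaining = 377 − 249.4542 = 127.5458 mL
Drug remaining = 127.5458 mL × 623.3422 mcg/mL = 79504.66 mcg = 79.50466 mg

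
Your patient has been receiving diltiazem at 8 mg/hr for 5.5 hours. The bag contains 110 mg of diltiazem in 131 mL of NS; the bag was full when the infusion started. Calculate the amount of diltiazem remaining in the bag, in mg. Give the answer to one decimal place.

66.0 mg

Concentration = 110 mg ÷ 131 mL = 0.8396947 mg/mL
Rate = 8 mg/hr ÷ 0.8396947 mg/mL = 9.527273 mL/hr
Volume infused = 9.527273 mL/hr × 5.5 hr = 52.4 mL
Volume remaining = 131 − 52.4 = 78.6 mL
Drug remaining = 78.6 mL × 0.8396947 mg/mL = 66 mg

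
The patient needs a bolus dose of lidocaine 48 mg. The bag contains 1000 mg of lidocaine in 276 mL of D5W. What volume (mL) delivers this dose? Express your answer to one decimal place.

13.2 mL

Concentration = 1000 mg ÷ 276 mL = 3.623188 mg/mL
Volume = 48 mg ÷ 3.623188 mg/mL = 13.248 mL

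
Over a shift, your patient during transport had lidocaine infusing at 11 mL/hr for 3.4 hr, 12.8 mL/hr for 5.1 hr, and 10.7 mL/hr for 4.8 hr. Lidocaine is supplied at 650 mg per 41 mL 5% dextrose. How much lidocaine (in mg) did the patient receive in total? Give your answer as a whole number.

Concentration = 650 mg ÷ 41 mL = 15.85366 mg/mL
Stage 1: 11 mL/hr × 3.4 hr = 37.4 mL → 37.4 mL × 15.85366 mg/mL = 592.9268 mg
Stage 2: 12.8 mL/hr × 5.1 hr = 65.28 mL → 65.28 mL × 15.85366 mg/mL = 1034.927 mg
Stage 3: 10.7 mL/hr × 4.8 hr = 51.36 mL → 51.36 mL × 15.85366 mg/mL = 814.2439 mg
Total = 592.9268 + 1034.927 + 814.2439 = 2442.098 mg

2442 mg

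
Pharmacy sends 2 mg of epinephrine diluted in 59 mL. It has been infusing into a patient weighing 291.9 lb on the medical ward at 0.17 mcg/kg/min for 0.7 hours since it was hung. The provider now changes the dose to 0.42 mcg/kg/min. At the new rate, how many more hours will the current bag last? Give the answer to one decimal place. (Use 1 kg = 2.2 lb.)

0.3 hours

Initial rate:
Weight = 291.9 lb ÷ 2.2 lb/kg = 132.6818 kg
Dose = 0.17 mcg/kg/min × 132.6818 kg = 22.55591 mcg/min
22.55591 mcg/min × 60 min/hr = 1353.355 mcg/hr
Concentration = 2 mg ÷ 59 mL = 0.03389831 mg/mL = 33.89831 mcg/mL
Rate = 1353.355 mcg/hr ÷ 33.89831 mcg/mL = 39.92396 mL/hr
Volume infused so far = 39.92396 mL/hr × 0.7 hr = 27.94677 mL
Volume remaining = 59 − 27.94677 = 31.05323 mL
New rate:
Dose = 0.42 mcg/kg/min × 132.6818 kg = 55.72636 mcg/min
55.72636 mcg/min × 60 min/hr = 3343.582 mcg/hr
Rate = 3343.582 mcg/hr ÷ 33.89831 mcg/mL = 98.63566 mL/hr
Time remaining = 31.05323 mL ÷ 98.63566 mL/hr = 0.3148276 hr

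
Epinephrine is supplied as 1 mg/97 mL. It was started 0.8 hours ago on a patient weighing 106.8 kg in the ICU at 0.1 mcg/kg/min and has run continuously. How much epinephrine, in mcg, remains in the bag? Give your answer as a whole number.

Dose = 0.1 mcg/kg/min × 106.8 kg = 10.68 mcg/min
10.68 mcg/min × 60 min/hr = 640.8 mcg/hr
Concentration = 1 mg ÷ 97 mL = 0.01030928 mg/mL = 10.30928 mcg/mL
Rate = 640.8 mcg/hr ÷ 10.30928 mcg/mL = 62.1576 mL/hr
Volume infused = 62.1576 mL/hr × 0.8 hr = 49.72608 mL
Volume remaining = 97 − 49.72608 = 47.27392 mL
Drug remaining = 47.27392 mL × 10.30928 mcg/mL = 487.36 mcg

487 mcg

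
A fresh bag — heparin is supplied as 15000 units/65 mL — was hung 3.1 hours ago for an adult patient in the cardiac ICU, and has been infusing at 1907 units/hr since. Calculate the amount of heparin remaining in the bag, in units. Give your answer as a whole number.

9088 units

Concentration = 15000 units ÷ 65 mL = 230.7692 units/mL
Rate = 1907 units/hr ÷ 230.7692 units/mL = 8.263667 mL/hr
Volume infused = 8.263667 mL/hr × 3.1 hr = 25.61737 mL
Volume remaining = 65 − 25.61737 = 39.38263 mL
Drug remaining = 39.38263 mL × 230.7692 units/mL = 9088.3 units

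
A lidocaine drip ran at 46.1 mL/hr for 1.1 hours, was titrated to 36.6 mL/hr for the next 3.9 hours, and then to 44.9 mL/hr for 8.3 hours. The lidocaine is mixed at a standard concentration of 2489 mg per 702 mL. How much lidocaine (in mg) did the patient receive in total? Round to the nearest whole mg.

2007 mg

Concentration = 2489 mg ÷ 702 mL = 3.545584 mg/mL
Stage 1: 46.1 mL/hr × 1.1 hr = 50.71 mL → 50.71 mL × 3.545584 mg/mL = 179.7966 mg
Stage 2: 36.6 mL/hr × 3.9 hr = 142.74 mL → 142.74 mL × 3.545584 mg/mL = 506.0967 mg
Stage 3: 44.9 mL/hr × 8.3 hr = 372.67 mL → 372.67 mL × 3.545584 mg/mL = 1321.333 mg
Total = 179.7966 + 506.0967 + 1321.333 = 2007.226 mg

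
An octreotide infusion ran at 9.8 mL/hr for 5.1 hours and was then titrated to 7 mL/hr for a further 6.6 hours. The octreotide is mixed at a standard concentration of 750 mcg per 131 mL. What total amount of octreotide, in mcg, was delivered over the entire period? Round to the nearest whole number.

551 mcg

Concentration = 750 mcg ÷ 131 mL = 5.725191 mcg/mL
Stage 1: 9.8 mL/hr × 5.1 hr = 49.98 mL → 49.98 mL × 5.725191 mcg/mL = 286.145 mcg
Stage 2: 7 mL/hr × 6.6 hr = 46.2 mL → 46.2 mL × 5.725191 mcg/mL = 264.5038 mcg
Total = 286.145 + 264.5038 = 550.6489 mcg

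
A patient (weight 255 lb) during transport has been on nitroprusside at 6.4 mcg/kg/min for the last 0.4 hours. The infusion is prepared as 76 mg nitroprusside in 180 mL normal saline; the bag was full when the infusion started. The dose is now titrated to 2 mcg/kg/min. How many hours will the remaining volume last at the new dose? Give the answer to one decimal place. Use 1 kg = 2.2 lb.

Initial rate:
Weight = 255 lb ÷ 2.2 lb/kg = 115.9091 kg
Dose = 6.4 mcg/kg/min × 115.9091 kg = 741.8182 mcg/min
741.8182 mcg/min × 60 min/hr = 44509.09 mcg/hr
Concentration = 76 mg ÷ 180 mL = 0.4222222 mg/mL = 422.2222 mcg/mL
Rate = 44509.09 mcg/hr ÷ 422.2222 mcg/mL = 105.4163 mL/hr
Volume infused so far = 105.4163 mL/hr × 0.4 hr = 42.16651 mL
Volume remaining = 180 − 42.16651 = 137.8335 mL
New rate:
Dose = 2 mcg/kg/min × 115.9091 kg = 231.8182 mcg/min
231.8182 mcg/min × 60 min/hr = 13909.09 mcg/hr
Rate = 13909.09 mcg/hr ÷ 422.2222 mcg/mL = 32.94258 mL/hr
Time remaining = 137.8335 mL ÷ 32.94258 mL/hr = 4.184052 hr

4.2 hours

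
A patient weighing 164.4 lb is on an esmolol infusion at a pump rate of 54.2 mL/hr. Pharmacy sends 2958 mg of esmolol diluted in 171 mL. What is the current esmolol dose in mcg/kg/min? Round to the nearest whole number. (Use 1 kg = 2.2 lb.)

209 mcg/kg/min

Weight = 164.4 lb ÷ 2.2 lb/kg = 74.72727 kg
Concentration = 2958 mg ÷ 171 mL = 17.29825 mg/mL = 17298.25 mcg/mL
Drug rate = 54.2 mL/hr × 17298.25 mcg/mL = 937564.9 mcg/hr
937564.9 mcg/hr ÷ 60 min/hr = 15626.08 mcg/min
15626.08 mcg/min ÷ 74.72727 kg = 209.1082 mcg/kg/min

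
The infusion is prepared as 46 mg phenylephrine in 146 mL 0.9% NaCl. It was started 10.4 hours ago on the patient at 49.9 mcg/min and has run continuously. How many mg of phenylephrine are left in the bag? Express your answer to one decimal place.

49.9 mcg/min × 60 min/hr = 2994 mcg/hr
Concentration = 46 mg ÷ 146 mL = 0.3150685 mg/mL = 315.0685 mcg/mL
Rate = 2994 mcg/hr ÷ 315.0685 mcg/mL = 9.502696 mL/hr
Volume infused = 9.502696 mL/hr × 10.4 hr = 98.82803 mL
Volume remaining = 146 − 98.82803 = 47.17197 mL
Drug remaining = 47.17197 mL × 315.0685 mcg/mL = 14862.4 mcg = 14.8624 mg

14.9 mg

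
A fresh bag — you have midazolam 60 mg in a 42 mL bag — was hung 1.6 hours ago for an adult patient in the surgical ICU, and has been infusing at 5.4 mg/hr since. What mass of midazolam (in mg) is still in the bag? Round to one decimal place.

Concentration = 60 mg ÷ 42 mL = 1.428571 mg/mL
Rate = 5.4 mg/hr ÷ 1.428571 mg/mL = 3.78 mL/hr
Volume infused = 3.78 mL/hr × 1.6 hr = 6.048 mL
Volume remaining = 42 − 6.048 = 35.952 mL
Drug remaining = 35.952 mL × 1.428571 mg/mL = 51.36 mg

51.4 mg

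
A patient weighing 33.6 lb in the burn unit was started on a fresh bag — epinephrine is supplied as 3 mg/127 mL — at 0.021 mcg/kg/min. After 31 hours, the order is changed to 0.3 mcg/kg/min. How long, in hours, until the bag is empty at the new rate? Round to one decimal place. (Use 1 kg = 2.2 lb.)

8.7 hours

Initial rate:
Weight = 33.6 lb ÷ 2.2 lb/kg = 15.27273 kg
Dose = 0.021 mcg/kg/min × 15.27273 kg = 0.3207273 mcg/min
0.3207273 mcg/min × 60 min/hr = 19.24364 mcg/hr
Concentration = 3 mg ÷ 127 mL = 0.02362205 mg/mL = 23.62205 mcg/mL
Rate = 19.24364 mcg/hr ÷ 23.62205 mcg/mL = 0.8146473 mL/hr
Volume infused so far = 0.8146473 mL/hr × 31 hr = 25.25407 mL
Volume remaining = 127 − 25.25407 = 101.7459 mL
New rate:
Dose = 0.3 mcg/kg/min × 15.27273 kg = 4.581818 mcg/min
4.581818 mcg/min × 60 min/hr = 274.9091 mcg/hr
Rate = 274.9091 mcg/hr ÷ 23.62205 mcg/mL = 11.63782 mL/hr
Time remaining = 101.7459 mL ÷ 11.63782 mL/hr = 8.742698 hr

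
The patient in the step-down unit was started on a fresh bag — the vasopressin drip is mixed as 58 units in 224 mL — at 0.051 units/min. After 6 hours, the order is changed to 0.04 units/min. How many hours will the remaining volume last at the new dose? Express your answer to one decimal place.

Initial rate:
0.051 units/min × 60 min/hr = 3.06 units/hr
Concentration = 58 units ÷ 224 mL = 0.2589286 units/mL
Rate = 3.06 units/hr ÷ 0.2589286 units/mL = 11.81793 mL/hr
Volume infused so far = 11.81793 mL/hr × 6 hr = 70.90759 mL
Volume remaining = 224 − 70.90759 = 153.0924 mL
New rate:
0.04 units/min × 60 min/hr = 2.4 units/hr
Rate = 2.4 units/hr ÷ 0.2589286 units/mL = 9.268966 mL/hr
Time remaining = 153.0924 mL ÷ 9.268966 mL/hr = 16.51667 hr

16.5 hours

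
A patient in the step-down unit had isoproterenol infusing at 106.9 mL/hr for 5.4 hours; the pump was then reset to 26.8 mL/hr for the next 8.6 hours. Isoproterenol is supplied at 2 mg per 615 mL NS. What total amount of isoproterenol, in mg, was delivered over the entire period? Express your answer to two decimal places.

Concentration = 2 mg ÷ 615 mL = 0.003252033 mg/mL
Stage 1: 106.9 mL/hr × 5.4 hr = 577.26 mL → 577.26 mL × 0.003252033 mg/mL = 1.877268 mg
Stage 2: 26.8 mL/hr × 8.6 hr = 230.48 mL → 230.48 mL × 0.003252033 mg/mL = 0.7495285 mg
Total = 1.877268 + 0.7495285 = 2.626797 mg

2.63 mg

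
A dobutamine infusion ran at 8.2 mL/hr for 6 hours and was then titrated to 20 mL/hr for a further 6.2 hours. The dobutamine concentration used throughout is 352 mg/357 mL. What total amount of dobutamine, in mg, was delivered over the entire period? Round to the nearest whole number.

171 mg

Concentration = 352 mg ÷ 357 mL = 0.9859944 mg/mL
Stage 1: 8.2 mL/hr × 6 hr = 49.2 mL → 49.2 mL × 0.9859944 mg/mL = 48.51092 mg
Stage 2: 20 mL/hr × 6.2 hr = 124 mL → 124 mL × 0.9859944 mg/mL = 122.2633 mg
Total = 48.51092 + 122.2633 = 170.7742 mg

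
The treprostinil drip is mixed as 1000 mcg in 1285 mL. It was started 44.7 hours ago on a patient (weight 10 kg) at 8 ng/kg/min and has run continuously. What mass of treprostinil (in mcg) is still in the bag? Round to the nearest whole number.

Dose = 8 ng/kg/min × 10 kg = 80 ng/min
80 ng/min × 60 min/hr = 4800 ng/hr
Concentration = 1000 mcg ÷ 1285 mL = 0.7782101 mcg/mL = 778.2101 ng/mL
Rate = 4800 ng/hr ÷ 778.2101 ng/mL = 6.168 mL/hr
Volume infused = 6.168 mL/hr × 44.7 hr = 275.7096 mL
Volume remaining = 1285 − 275.7096 = 1009.29 mL
Drug remaining = 1009.29 mL × 778.2101 ng/mL = 785440 ng = 785.44 mcg

785 mcg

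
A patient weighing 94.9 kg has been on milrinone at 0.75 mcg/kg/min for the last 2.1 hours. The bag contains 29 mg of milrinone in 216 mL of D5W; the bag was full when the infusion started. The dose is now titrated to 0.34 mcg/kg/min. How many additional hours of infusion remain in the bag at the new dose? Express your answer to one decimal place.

10.3 hours

Initial rate:
Dose = 0.75 mcg/kg/min × 94.9 kg = 71.175 mcg/min
71.175 mcg/min × 60 min/hr = 4270.5 mcg/hr
Concentration = 29 mg ÷ 216 mL = 0.1342593 mg/mL = 134.2593 mcg/mL
Rate = 4270.5 mcg/hr ÷ 134.2593 mcg/mL = 31.80786 mL/hr
Volume infused so far = 31.80786 mL/hr × 2.1 hr = 66.79651 mL
Volume remaining = 216 − 66.79651 = 149.2035 mL
New rate:
Dose = 0.34 mcg/kg/min × 94.9 kg = 32.266 mcg/min
32.266 mcg/min × 60 min/hr = 1935.96 mcg/hr
Rate = 1935.96 mcg/hr ÷ 134.2593 mcg/mL = 14.41956 mL/hr
Time remaining = 149.2035 mL ÷ 14.41956 mL/hr = 10.3473 hr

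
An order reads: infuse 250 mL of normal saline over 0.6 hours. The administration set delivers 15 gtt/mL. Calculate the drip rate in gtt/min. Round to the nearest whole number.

104 gtt/min

250 mL ÷ (0.6 hr × 60 = 36 min) = 6.944444 mL/min
6.944444 mL/min × 15 gtt/mL = 104.1667 gtt/min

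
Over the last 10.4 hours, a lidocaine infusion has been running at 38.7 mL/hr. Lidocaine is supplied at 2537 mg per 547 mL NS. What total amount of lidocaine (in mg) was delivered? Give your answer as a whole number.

1867 mg

Concentration = 2537 mg ÷ 547 mL = 4.638026 mg/mL
Drug rate = 38.7 mL/hr × 4.638026 mg/mL = 179.4916 mg/hr
Total = 179.4916 mg/hr × 10.4 hr = 1866.713 mg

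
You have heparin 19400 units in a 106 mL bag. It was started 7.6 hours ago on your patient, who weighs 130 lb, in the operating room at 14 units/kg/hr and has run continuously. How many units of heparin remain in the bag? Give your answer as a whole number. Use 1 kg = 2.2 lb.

13113 units

Weight = 130 lb ÷ 2.2 lb/kg = 59.09091 kg
Dose = 14 units/kg/hr × 59.09091 kg = 827.2727 units/hr
Concentration = 19400 units ÷ 106 mL = 183.0189 units/mL
Rate = 827.2727 units/hr ÷ 183.0189 units/mL = 4.52015 mL/hr
Volume infused = 4.52015 mL/hr × 7.6 hr = 34.35314 mL
Volume remaining = 106 − 34.35314 = 71.64686 mL
Drug remaining = 71.64686 mL × 183.0189 units/mL = 13112.73 units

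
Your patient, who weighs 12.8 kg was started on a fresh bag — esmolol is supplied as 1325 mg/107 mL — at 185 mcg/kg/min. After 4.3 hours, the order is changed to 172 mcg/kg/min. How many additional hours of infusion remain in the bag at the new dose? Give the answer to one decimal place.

Initial rate:
Dose = 185 mcg/kg/min × 12.8 kg = 2368 mcg/min
2368 mcg/min × 60 min/hr = 142080 mcg/hr
Concentration = 1325 mg ÷ 107 mL = 12.38318 mg/mL = 12383.18 mcg/mL
Rate = 142080 mcg/hr ÷ 12383.18 mcg/mL = 11.47363 mL/hr
Volume infused so far = 11.47363 mL/hr × 4.3 hr = 49.33661 mL
Volume remaining = 107 − 49.33661 = 57.66339 mL
New rate:
Dose = 172 mcg/kg/min × 12.8 kg = 2201.6 mcg/min
2201.6 mcg/min × 60 min/hr = 132096 mcg/hr
Rate = 132096 mcg/hr ÷ 12383.18 mcg/mL = 10.66738 mL/hr
Time remaining = 57.66339 mL ÷ 10.66738 mL/hr = 5.405584 hr

5.4 hours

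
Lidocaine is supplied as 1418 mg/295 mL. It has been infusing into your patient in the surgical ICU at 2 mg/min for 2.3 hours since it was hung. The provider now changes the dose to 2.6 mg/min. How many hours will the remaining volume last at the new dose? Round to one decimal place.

Initial rate:
2 mg/min × 60 min/hr = 120 mg/hr
Concentration = 1418 mg ÷ 295 mL = 4.80678 mg/mL
Rate = 120 mg/hr ÷ 4.80678 mg/mL = 24.96474 mL/hr
Volume infused so far = 24.96474 mL/hr × 2.3 hr = 57.4189 mL
Volume remaining = 295 − 57.4189 = 237.5811 mL
New rate:
2.6 mg/min × 60 min/hr = 156 mg/hr
Rate = 156 mg/hr ÷ 4.80678 mg/mL = 32.45416 mL/hr
Time remaining = 237.5811 mL ÷ 32.45416 mL/hr = 7.320513 hr

7.3 hours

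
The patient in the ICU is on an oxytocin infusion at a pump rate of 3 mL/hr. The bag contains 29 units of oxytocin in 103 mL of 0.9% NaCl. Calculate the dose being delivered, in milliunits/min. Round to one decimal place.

14.1 milliunits/min

Concentration = 29 units ÷ 103 mL = 0.2815534 units/mL = 281.5534 milliunits/mL
Drug rate = 3 mL/hr × 281.5534 milliunits/mL = 844.6602 milliunits/hr
844.6602 milliunits/hr ÷ 60 min/hr = 14.07767 milliunits/min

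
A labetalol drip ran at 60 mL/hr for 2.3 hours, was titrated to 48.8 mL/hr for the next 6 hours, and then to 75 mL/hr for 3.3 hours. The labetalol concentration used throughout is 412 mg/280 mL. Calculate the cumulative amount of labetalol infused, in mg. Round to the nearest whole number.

998 mg

Concentration = 412 mg ÷ 280 mL = 1.471429 mg/mL
Stage 1: 60 mL/hr × 2.3 hr = 138 mL → 138 mL × 1.471429 mg/mL = 203.0571 mg
Stage 2: 48.8 mL/hr × 6 hr = 292.8 mL → 292.8 mL × 1.471429 mg/mL = 430.8343 mg
Stage 3: 75 mL/hr × 3.3 hr = 247.5 mL → 247.5 mL × 1.471429 mg/mL = 364.1786 mg
Total = 203.0571 + 430.8343 + 364.1786 = 998.07 mg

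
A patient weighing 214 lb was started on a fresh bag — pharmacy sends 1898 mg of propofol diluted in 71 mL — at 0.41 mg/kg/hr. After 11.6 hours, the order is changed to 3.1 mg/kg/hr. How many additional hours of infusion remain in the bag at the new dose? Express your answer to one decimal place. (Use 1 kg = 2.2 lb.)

Initial rate:
Weight = 214 lb ÷ 2.2 lb/kg = 97.27273 kg
Dose = 0.41 mg/kg/hr × 97.27273 kg = 39.88182 mg/hr
Concentration = 1898 mg ÷ 71 mL = 26.73239 mg/mL
Rate = 39.88182 mg/hr ÷ 26.73239 mg/mL = 1.491891 mL/hr
Volume infused so far = 1.491891 mL/hr × 11.6 hr = 17.30594 mL
Volume remaining = 71 − 17.30594 = 53.69406 mL
New rate:
Dose = 3.1 mg/kg/hr × 97.27273 kg = 301.5455 mg/hr
Rate = 301.5455 mg/hr ÷ 26.73239 mg/mL = 11.28015 mL/hr
Time remaining = 53.69406 mL ÷ 11.28015 mL/hr = 4.760048 hr

4.8 hours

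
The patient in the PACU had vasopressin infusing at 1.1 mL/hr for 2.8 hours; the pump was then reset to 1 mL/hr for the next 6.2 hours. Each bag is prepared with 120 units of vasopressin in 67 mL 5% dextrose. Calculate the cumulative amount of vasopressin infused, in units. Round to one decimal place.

Concentration = 120 units ÷ 67 mL = 1.791045 units/mL
Stage 1: 1.1 mL/hr × 2.8 hr = 3.08 mL → 3.08 mL × 1.791045 units/mL = 5.516418 units
Stage 2: 1 mL/hr × 6.2 hr = 6.2 mL → 6.2 mL × 1.791045 units/mL = 11.10448 units
Total = 5.516418 + 11.10448 = 16.6209 units

16.6 units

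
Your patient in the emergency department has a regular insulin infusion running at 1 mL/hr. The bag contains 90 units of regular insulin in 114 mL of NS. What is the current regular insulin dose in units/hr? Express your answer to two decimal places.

Concentration = 90 units ÷ 114 mL = 0.7894737 units/mL
Drug rate = 1 mL/hr × 0.7894737 units/mL = 0.7894737 units/hr

0.79 units/hr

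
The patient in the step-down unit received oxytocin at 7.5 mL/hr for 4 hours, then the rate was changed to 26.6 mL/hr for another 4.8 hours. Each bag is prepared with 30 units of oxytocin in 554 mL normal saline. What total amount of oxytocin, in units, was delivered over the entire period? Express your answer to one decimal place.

Concentration = 30 units ÷ 554 mL = 0.05415162 units/mL
Stage 1: 7.5 mL/hr × 4 hr = 30 mL → 30 mL × 0.05415162 units/mL = 1.624549 units
Stage 2: 26.6 mL/hr × 4.8 hr = 127.68 mL → 127.68 mL × 0.05415162 units/mL = 6.914079 units
Total = 1.624549 + 6.914079 = 8.538628 units

8.5 units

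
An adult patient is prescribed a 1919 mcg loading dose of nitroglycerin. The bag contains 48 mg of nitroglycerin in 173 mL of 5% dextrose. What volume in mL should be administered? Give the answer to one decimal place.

6.9 mL

Concentration = 48 mg ÷ 173 mL = 0.2774566 mg/mL = 277.4566 mcg/mL
Volume = 1919 mcg ÷ 277.4566 mcg/mL = 6.916396 mL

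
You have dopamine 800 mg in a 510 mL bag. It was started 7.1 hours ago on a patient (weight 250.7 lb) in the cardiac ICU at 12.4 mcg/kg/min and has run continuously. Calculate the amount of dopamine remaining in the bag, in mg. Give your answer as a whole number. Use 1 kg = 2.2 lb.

Weight = 250.7 lb ÷ 2.2 lb/kg = 113.9545 kg
Dose = 12.4 mcg/kg/min × 113.9545 kg = 1413.036 mcg/min
1413.036 mcg/min × 60 min/hr = 84782.18 mcg/hr
Concentration = 800 mg ÷ 510 mL = 1.568627 mg/mL = 1568.627 mcg/mL
Rate = 84782.18 mcg/hr ÷ 1568.627 mcg/mL = 54.04864 mL/hr
Volume infused = 54.04864 mL/hr × 7.1 hr = 383.7454 mL
Volume remaining = 510 − 383.7454 = 126.2546 mL
Drug remaining = 126.2546 mL × 1568.627 mcg/mL = 198046.5 mcg = 198.0465 mg

198 mg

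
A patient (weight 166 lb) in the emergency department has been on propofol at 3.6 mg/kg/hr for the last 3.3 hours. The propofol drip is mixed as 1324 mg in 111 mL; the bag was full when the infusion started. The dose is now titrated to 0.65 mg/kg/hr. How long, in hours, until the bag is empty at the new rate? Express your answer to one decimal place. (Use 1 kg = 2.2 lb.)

Initial rate:
Weight = 166 lb ÷ 2.2 lb/kg = 75.45455 kg
Dose = 3.6 mg/kg/hr × 75.45455 kg = 271.6364 mg/hr
Concentration = 1324 mg ÷ 111 mL = 11.92793 mg/mL
Rate = 271.6364 mg/hr ÷ 11.92793 mg/mL = 22.77314 mL/hr
Volume infused so far = 22.77314 mL/hr × 3.3 hr = 75.15136 mL
Volume remaining = 111 − 75.15136 = 35.84864 mL
New rate:
Dose = 0.65 mg/kg/hr × 75.45455 kg = 49.04545 mg/hr
Rate = 49.04545 mg/hr ÷ 11.92793 mg/mL = 4.111817 mL/hr
Time remaining = 35.84864 mL ÷ 4.111817 mL/hr = 8.718443 hr

8.7 hours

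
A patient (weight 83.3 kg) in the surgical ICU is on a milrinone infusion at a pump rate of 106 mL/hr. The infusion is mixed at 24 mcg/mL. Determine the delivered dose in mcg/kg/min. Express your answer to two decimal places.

0.51 mcg/kg/min

Drug rate = 106 mL/hr × 24 mcg/mL = 2544 mcg/hr
2544 mcg/hr ÷ 60 min/hr = 42.4 mcg/min
42.4 mcg/min ÷ 83.3 kg = 0.5090036 mcg/kg/min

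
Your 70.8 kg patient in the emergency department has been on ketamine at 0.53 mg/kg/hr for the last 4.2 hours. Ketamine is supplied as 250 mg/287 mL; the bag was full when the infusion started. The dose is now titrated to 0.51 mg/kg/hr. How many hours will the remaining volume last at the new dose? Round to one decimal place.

2.6 hours

Initial rate:
Dose = 0.53 mg/kg/hr × 70.8 kg = 37.524 mg/hr
Concentration = 250 mg ÷ 287 mL = 0.8710801 mg/mL
Rate = 37.524 mg/hr ÷ 0.8710801 mg/mL = 43.07755 mL/hr
Volume infused so far = 43.07755 mL/hr × 4.2 hr = 180.9257 mL
Volume remaining = 287 − 180.9257 = 106.0743 mL
New rate:
Dose = 0.51 mg/kg/hr × 70.8 kg = 36.108 mg/hr
Rate = 36.108 mg/hr ÷ 0.8710801 mg/mL = 41.45198 mL/hr
Time remaining = 106.0743 mL ÷ 41.45198 mL/hr = 2.558968 hr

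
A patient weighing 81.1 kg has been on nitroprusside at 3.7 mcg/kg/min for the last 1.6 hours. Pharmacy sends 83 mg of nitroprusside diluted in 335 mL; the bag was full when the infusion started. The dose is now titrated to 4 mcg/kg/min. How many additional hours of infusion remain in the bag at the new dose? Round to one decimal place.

2.8 hours

Initial rate:
Dose = 3.7 mcg/kg/min × 81.1 kg = 300.07 mcg/min
300.07 mcg/min × 60 min/hr = 18004.2 mcg/hr
Concentration = 83 mg ÷ 335 mL = 0.2477612 mg/mL = 247.7612 mcg/mL
Rate = 18004.2 mcg/hr ÷ 247.7612 mcg/mL = 72.66755 mL/hr
Volume infused so far = 72.66755 mL/hr × 1.6 hr = 116.2681 mL
Volume remaining = 335 − 116.2681 = 218.7319 mL
New rate:
Dose = 4 mcg/kg/min × 81.1 kg = 324.4 mcg/min
324.4 mcg/min × 60 min/hr = 19464 mcg/hr
Rate = 19464 mcg/hr ÷ 247.7612 mcg/mL = 78.55952 mL/hr
Time remaining = 218.7319 mL ÷ 78.55952 mL/hr = 2.784283 hr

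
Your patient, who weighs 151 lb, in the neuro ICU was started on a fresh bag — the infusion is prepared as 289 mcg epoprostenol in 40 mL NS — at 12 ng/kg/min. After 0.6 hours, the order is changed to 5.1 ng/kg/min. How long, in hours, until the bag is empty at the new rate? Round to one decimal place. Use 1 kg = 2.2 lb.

12.3 hours

Initial rate:
Weight = 151 lb ÷ 2.2 lb/kg = 68.63636 kg
Dose = 12 ng/kg/min × 68.63636 kg = 823.6364 ng/min
823.6364 ng/min × 60 min/hr = 49418.18 ng/hr
Concentration = 289 mcg ÷ 40 mL = 7.225 mcg/mL = 7225 ng/mL
Rate = 49418.18 ng/hr ÷ 7225 ng/mL = 6.839887 mL/hr
Volume infused so far = 6.839887 mL/hr × 0.6 hr = 4.103932 mL
Volume remaining = 40 − 4.103932 = 35.89607 mL
New rate:
Dose = 5.1 ng/kg/min × 68.63636 kg = 350.0455 ng/min
350.0455 ng/min × 60 min/hr = 21002.73 ng/hr
Rate = 21002.73 ng/hr ÷ 7225 ng/mL = 2.906952 mL/hr
Time remaining = 35.89607 mL ÷ 2.906952 mL/hr = 12.34835 hr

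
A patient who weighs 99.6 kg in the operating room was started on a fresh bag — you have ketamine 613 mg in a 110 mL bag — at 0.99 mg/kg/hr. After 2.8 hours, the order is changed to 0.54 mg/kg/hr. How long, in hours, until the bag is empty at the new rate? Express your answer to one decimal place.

Initial rate:
Dose = 0.99 mg/kg/hr × 99.6 kg = 98.604 mg/hr
Concentration = 613 mg ÷ 110 mL = 5.572727 mg/mL
Rate = 98.604 mg/hr ÷ 5.572727 mg/mL = 17.69403 mL/hr
Volume infused so far = 17.69403 mL/hr × 2.8 hr = 49.54328 mL
Volume remaining = 110 − 49.54328 = 60.45672 mL
New rate:
Dose = 0.54 mg/kg/hr × 99.6 kg = 53.784 mg/hr
Rate = 53.784 mg/hr ÷ 5.572727 mg/mL = 9.651289 mL/hr
Time remaining = 60.45672 mL ÷ 9.651289 mL/hr = 6.264108 hr

6.3 hours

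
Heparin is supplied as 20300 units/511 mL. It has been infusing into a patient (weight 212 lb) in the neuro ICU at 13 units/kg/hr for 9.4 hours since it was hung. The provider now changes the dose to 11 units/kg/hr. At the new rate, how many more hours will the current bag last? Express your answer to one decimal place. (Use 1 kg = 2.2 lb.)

Initial rate:
Weight = 212 lb ÷ 2.2 lb/kg = 96.36364 kg
Dose = 13 units/kg/hr × 96.36364 kg = 1252.727 units/hr
Concentration = 20300 units ÷ 511 mL = 39.72603 units/mL
Rate = 1252.727 units/hr ÷ 39.72603 units/mL = 31.53417 mL/hr
Volume infused so far = 31.53417 mL/hr × 9.4 hr = 296.4212 mL
Volume remaining = 511 − 296.4212 = 214.5788 mL
New rate:
Dose = 11 units/kg/hr × 96.36364 kg = 1060 units/hr
Rate = 1060 units/hr ÷ 39.72603 units/mL = 26.68276 mL/hr
Time remaining = 214.5788 mL ÷ 26.68276 mL/hr = 8.041852 hr

8.0 hours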